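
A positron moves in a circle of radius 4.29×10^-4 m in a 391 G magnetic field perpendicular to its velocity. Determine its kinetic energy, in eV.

K ≈ 24.7 eV

v = qBr/m = (1×1.60×10^-19)(0.0391)(4.29×10^-4) / (9.11×10^-31) = 2.95×10^6 m/s.
K = ½mv² = 0.5·(9.11×10^-31)·(2.95×10^6)² = 3.95×10^-18 J = 24.7 eV.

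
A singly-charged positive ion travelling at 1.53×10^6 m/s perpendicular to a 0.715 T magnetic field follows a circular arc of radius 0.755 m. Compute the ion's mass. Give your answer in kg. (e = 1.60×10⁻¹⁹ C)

m ≈ 5.65×10^-26 kg

qvB = mv²/r ⇒ m = qBr/v.
m = (1×1.60×10^-19)(0.715)(0.755) / (1.53×10^6) = 5.65×10^-26 kg.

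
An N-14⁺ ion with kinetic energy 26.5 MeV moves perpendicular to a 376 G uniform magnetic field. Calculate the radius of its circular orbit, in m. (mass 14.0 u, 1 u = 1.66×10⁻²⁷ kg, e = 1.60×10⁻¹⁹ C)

r ≈ 73.8 m

Convert the energy: K = 26.5 MeV = 4.24×10^-12 J.
v = √(2K/m) = √(2·4.24×10^-12/2.32×10^-26) = 1.91×10^7 m/s.
r = mv/(qB) = (2.32×10^-26)(1.91×10^7) / [(1×1.60×10^-19)(0.0376)] = 73.8 m.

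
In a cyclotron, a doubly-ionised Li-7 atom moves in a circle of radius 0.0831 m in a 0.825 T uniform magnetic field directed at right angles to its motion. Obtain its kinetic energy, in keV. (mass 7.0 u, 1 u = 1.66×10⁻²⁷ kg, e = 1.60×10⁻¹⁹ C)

v = qBr/m = (2×1.60×10^-19)(0.825)(0.0831) / (1.16×10^-26) = 1.89×10^6 m/s.
K = ½mv² = 0.5·(1.16×10^-26)·(1.89×10^6)² = 2.07×10^-14 J = 129 keV.

K ≈ 129 keV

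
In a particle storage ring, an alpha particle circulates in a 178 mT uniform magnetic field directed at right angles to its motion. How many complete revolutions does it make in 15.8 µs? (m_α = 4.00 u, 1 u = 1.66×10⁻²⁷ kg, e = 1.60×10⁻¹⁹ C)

T = 2πm/(qB) = 2π(6.64×10^-27) / [(2×1.60×10^-19)(0.178)] = 7.3245×10^-7 s.
N = t/T = 1.58×10^-5 / 7.3245×10^-7 ≈ 21.57, so 21 complete revolutions.

N = 21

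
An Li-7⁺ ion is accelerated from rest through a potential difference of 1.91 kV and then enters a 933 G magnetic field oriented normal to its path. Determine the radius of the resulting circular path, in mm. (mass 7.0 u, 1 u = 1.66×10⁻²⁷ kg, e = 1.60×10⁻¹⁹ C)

r ≈ 179 mm

The kinetic energy gained is K = qV = (1×1.60×10^-19)(1910) = 3.06×10^-16 J.
v = √(2K/m) = 2.29×10^5 m/s.
r = mv/(qB) = (1.16×10^-26)(2.29×10^5) / [(1×1.60×10^-19)(0.0933)] = 0.179 m.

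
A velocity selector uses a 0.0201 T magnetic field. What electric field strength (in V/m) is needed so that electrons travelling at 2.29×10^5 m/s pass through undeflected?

E ≈ 4600 V/m

qE = qvB ⇒ E = vB = (2.29×10^5)(0.0201) = 4600 V/m.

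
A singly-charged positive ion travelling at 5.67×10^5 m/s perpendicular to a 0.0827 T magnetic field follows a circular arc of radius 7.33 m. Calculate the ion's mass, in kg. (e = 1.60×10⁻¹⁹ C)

qvB = mv²/r ⇒ m = qBr/v.
m = (1×1.60×10^-19)(0.0827)(7.33) / (5.67×10^5) = 1.71×10^-25 kg.

m ≈ 1.71×10^-25 kg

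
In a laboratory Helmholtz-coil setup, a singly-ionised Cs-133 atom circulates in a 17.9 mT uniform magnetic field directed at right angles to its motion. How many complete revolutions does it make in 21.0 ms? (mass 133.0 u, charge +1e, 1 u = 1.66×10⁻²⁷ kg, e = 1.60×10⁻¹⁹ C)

N = 43

T = 2πm/(qB) = 2π(2.2078×10^-25) / [(1×1.60×10^-19)(0.0179)] = 4.8436×10^-4 s.
N = t/T = 0.0210 / 4.8436×10^-4 ≈ 43.36, so 43 complete revolutions.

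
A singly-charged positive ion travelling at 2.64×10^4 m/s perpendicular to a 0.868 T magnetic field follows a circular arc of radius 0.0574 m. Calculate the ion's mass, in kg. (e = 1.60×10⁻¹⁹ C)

qvB = mv²/r ⇒ m = qBr/v.
m = (1×1.60×10^-19)(0.868)(0.0574) / (2.64×10^4) = 3.02×10^-25 kg.

m ≈ 3.02×10^-25 kg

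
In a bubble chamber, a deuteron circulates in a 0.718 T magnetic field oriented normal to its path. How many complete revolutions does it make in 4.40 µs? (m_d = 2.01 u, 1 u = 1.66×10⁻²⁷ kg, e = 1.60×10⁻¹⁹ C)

N = 24

T = 2πm/(qB) = 2π(3.3366×10^-27) / [(1×1.60×10^-19)(0.718)] = 1.8249×10^-7 s.
N = t/T = 4.40×10^-6 / 1.8249×10^-7 ≈ 24.11, so 24 complete revolutions.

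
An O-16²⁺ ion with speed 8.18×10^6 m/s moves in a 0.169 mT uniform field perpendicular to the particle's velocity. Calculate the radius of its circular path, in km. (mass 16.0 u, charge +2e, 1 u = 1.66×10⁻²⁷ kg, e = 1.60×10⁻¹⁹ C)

The magnetic force provides the centripetal force: qvB = mv²/r, so r = mv/(qB).
r = (2.66×10^-26 kg)(8.18×10^6 m/s) / [(2×1.60×10^-19 C)(1.69×10^-4 T)] = 4020 m.

r ≈ 4.02 km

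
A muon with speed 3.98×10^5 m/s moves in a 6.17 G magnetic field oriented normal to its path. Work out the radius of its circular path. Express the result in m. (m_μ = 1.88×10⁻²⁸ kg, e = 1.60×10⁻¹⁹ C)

r ≈ 0.758 m

The magnetic force provides the centripetal force: qvB = mv²/r, so r = mv/(qB).
r = (1.88×10^-28 kg)(3.98×10^5 m/s) / [(1×1.60×10^-19 C)(6.17×10^-4 T)] = 0.758 m.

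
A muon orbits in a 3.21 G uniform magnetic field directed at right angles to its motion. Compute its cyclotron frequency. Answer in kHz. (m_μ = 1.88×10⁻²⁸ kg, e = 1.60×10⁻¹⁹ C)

f = qB/(2πm) = (1×1.60×10^-19)(3.21×10^-4) / [2π(1.88×10^-28)] = 4.35×10^4 Hz.

f ≈ 43.5 kHz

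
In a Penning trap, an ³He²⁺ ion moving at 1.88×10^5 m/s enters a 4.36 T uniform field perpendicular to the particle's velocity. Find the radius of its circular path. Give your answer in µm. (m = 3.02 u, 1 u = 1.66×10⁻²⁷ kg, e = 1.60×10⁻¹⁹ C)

The magnetic force provides the centripetal force: qvB = mv²/r, so r = mv/(qB).
r = (5.01×10^-27 kg)(1.88×10^5 m/s) / [(2×1.60×10^-19 C)(4.36 T)] = 6.76×10^-4 m.

r ≈ 676 µm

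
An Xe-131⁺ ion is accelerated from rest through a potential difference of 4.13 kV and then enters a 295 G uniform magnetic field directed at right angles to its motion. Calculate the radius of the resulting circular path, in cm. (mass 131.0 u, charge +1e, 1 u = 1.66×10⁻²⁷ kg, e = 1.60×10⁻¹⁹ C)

r ≈ 359 cm

The kinetic energy gained is K = qV = (1×1.60×10^-19)(4130) = 6.61×10^-16 J.
v = √(2K/m) = 7.80×10^4 m/s.
r = mv/(qB) = (2.17×10^-25)(7.80×10^4) / [(1×1.60×10^-19)(0.0295)] = 3.59 m.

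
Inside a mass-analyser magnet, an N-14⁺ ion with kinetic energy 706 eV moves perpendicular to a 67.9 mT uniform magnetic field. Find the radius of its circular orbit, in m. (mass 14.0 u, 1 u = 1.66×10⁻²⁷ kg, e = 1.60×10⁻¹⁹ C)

Convert the energy: K = 706 eV = 1.13×10^-16 J.
v = √(2K/m) = √(2·1.13×10^-16/2.32×10^-26) = 9.86×10^4 m/s.
r = mv/(qB) = (2.32×10^-26)(9.86×10^4) / [(1×1.60×10^-19)(0.0679)] = 0.211 m.

r ≈ 0.211 m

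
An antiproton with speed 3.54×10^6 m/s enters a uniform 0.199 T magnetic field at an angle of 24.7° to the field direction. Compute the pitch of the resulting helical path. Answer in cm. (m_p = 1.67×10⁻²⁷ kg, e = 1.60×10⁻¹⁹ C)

pitch ≈ 106 cm

The velocity component along B is v∥ = v cos24.7° = 3.22×10^6 m/s.
The cyclotron period T = 2πm/(qB) = 3.30×10^-7 s is set by m, q, B alone.
Pitch = v∥·T = (3.22×10^6)(3.30×10^-7) = 1.06 m.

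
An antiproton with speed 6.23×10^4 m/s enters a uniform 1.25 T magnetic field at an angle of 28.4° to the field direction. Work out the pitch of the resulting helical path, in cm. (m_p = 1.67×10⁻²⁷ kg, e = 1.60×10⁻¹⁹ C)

The velocity component along B is v∥ = v cos28.4° = 5.48×10^4 m/s.
The cyclotron period T = 2πm/(qB) = 5.25×10^-8 s is set by m, q, B alone.
Pitch = v∥·T = (5.48×10^4)(5.25×10^-8) = 2.88×10^-3 m.

pitch ≈ 0.288 cm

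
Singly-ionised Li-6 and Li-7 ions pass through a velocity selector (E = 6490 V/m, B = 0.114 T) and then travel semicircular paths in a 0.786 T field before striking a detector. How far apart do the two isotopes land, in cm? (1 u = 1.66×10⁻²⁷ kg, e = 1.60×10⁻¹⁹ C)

Δd ≈ 0.150 cm

Both emerge at v = E/B₁ = 5.69×10^4 m/s.
r = mv/(qB₂), so r₁ = 4.509×10^-3 m and r₂ = 5.260×10^-3 m, giving Δr = 7.51×10^-4 m.
After a semicircle each ion lands a diameter 2r from the entry slit, so the separation is 2Δr = 1.50×10^-3 m.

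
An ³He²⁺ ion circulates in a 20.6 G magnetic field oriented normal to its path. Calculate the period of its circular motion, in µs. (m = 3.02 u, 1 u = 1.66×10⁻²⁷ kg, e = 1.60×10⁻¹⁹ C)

T ≈ 47.8 µs

The cyclotron period is independent of speed: T = 2πm/(qB).
T = 2π(5.01×10^-27) / [(2×1.60×10^-19)(2.06×10^-3)] = 4.78×10^-5 s.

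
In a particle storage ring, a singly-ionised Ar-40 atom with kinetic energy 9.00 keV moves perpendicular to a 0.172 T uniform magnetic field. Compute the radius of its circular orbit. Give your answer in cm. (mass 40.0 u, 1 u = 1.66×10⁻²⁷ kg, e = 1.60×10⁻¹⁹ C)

Convert the energy: K = 9.00 keV = 1.44×10^-15 J.
v = √(2K/m) = √(2·1.44×10^-15/6.64×10^-26) = 2.08×10^5 m/s.
r = mv/(qB) = (6.64×10^-26)(2.08×10^5) / [(1×1.60×10^-19)(0.172)] = 0.502 m.

r ≈ 50.2 cm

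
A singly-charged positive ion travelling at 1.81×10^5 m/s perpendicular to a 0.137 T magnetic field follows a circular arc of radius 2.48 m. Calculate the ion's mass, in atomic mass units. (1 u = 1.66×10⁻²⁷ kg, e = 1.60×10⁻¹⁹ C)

m ≈ 181 u

qvB = mv²/r ⇒ m = qBr/v.
m = (1×1.60×10^-19)(0.137)(2.48) / (1.81×10^5) = 3.00×10^-25 kg = 181 u.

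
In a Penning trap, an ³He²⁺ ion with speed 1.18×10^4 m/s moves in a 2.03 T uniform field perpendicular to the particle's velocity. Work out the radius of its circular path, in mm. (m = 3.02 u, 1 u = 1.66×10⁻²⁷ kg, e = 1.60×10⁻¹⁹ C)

r ≈ 0.0911 mm

The magnetic force provides the centripetal force: qvB = mv²/r, so r = mv/(qB).
r = (5.01×10^-27 kg)(1.18×10^4 m/s) / [(2×1.60×10^-19 C)(2.03 T)] = 9.11×10^-5 m.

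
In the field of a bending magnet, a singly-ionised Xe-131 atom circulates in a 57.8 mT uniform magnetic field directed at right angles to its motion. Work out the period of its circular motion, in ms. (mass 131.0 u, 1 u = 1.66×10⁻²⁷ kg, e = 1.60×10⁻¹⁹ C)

The cyclotron period is independent of speed: T = 2πm/(qB).
T = 2π(2.17×10^-25) / [(1×1.60×10^-19)(0.0578)] = 1.48×10^-4 s.

T ≈ 0.148 ms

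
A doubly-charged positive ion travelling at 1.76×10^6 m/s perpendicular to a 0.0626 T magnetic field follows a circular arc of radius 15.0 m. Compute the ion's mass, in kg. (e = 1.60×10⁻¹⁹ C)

qvB = mv²/r ⇒ m = qBr/v.
m = (2×1.60×10^-19)(0.0626)(15.0) / (1.76×10^6) = 1.71×10^-25 kg.

m ≈ 1.71×10^-25 kg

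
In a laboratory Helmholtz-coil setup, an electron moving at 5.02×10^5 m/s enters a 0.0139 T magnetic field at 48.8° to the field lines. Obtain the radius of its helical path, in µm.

Only the perpendicular component v⊥ = v sin48.8° = 3.78×10^5 m/s is bent by the field.
r = m v⊥ /(qB) = (9.11×10^-31)(3.78×10^5) / [(1×1.60×10^-19)(0.0139)] = 1.55×10^-4 m.

r ≈ 155 µm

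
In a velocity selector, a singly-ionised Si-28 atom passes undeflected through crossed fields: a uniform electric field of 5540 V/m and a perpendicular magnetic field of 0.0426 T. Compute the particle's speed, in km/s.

For zero net force, qE = qvB, so v = E/B.
v = (5540) / (0.0426) = 1.30×10^5 m/s.

v ≈ 130 km/s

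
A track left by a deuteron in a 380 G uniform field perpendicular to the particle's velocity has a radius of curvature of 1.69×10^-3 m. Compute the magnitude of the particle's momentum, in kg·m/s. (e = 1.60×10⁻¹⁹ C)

p ≈ 1.03×10^-23 kg·m/s

Since qvB = mv²/r, the momentum p = mv = qBr.
p = (1×1.60×10^-19)(0.0380)(1.69×10^-3) = 1.03×10^-23 kg·m/s.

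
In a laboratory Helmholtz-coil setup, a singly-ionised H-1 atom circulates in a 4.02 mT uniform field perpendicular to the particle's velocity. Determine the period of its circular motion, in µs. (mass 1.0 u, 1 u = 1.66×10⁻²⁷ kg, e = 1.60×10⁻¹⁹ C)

The cyclotron period is independent of speed: T = 2πm/(qB).
T = 2π(1.66×10^-27) / [(1×1.60×10^-19)(4.02×10^-3)] = 1.62×10^-5 s.

T ≈ 16.2 µs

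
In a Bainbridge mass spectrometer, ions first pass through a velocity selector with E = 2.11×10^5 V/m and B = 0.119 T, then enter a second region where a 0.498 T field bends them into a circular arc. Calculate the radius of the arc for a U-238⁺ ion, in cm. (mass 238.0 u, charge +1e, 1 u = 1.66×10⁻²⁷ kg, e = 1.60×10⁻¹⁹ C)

The selector passes v = E/B = 2.11×10^5/0.119 = 1.77×10^6 m/s.
In the deflection region, r = mv/(qB₂) = (3.95×10^-25)(1.77×10^6) / [(1×1.60×10^-19)(0.498)] = 8.79 m.

r ≈ 879 cm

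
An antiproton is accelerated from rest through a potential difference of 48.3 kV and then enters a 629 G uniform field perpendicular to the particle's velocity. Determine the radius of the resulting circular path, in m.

r ≈ 0.505 m

The kinetic energy gained is K = qV = (1×1.60×10^-19)(4.83×10^4) = 7.73×10^-15 J.
v = √(2K/m) = 3.04×10^6 m/s.
r = mv/(qB) = (1.67×10^-27)(3.04×10^6) / [(1×1.60×10^-19)(0.0629)] = 0.505 m.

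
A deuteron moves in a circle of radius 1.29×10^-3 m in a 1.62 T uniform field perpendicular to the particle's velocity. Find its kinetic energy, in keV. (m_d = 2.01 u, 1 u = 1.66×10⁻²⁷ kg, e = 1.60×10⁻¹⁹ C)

v = qBr/m = (1×1.60×10^-19)(1.62)(1.29×10^-3) / (3.34×10^-27) = 1.00×10^5 m/s.
K = ½mv² = 0.5·(3.34×10^-27)·(1.00×10^5)² = 1.68×10^-17 J = 0.105 keV.

K ≈ 0.105 keV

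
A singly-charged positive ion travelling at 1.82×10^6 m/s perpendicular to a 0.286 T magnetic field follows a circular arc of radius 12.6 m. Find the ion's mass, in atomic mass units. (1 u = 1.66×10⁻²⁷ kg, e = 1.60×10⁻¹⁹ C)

m ≈ 191 u

qvB = mv²/r ⇒ m = qBr/v.
m = (1×1.60×10^-19)(0.286)(12.6) / (1.82×10^6) = 3.17×10^-25 kg = 191 u.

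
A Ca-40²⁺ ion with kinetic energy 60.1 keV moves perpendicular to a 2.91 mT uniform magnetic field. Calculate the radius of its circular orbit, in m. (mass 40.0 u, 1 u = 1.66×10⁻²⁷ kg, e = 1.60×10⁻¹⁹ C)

r ≈ 38.4 m

Convert the energy: K = 60.1 keV = 9.62×10^-15 J.
v = √(2K/m) = √(2·9.62×10^-15/6.64×10^-26) = 5.38×10^5 m/s.
r = mv/(qB) = (6.64×10^-26)(5.38×10^5) / [(2×1.60×10^-19)(2.91×10^-3)] = 38.4 m.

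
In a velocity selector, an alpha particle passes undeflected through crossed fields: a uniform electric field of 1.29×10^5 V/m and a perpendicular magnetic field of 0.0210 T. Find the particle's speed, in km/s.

For zero net force, qE = qvB, so v = E/B.
v = (1.29×10^5) / (0.0210) = 6.14×10^6 m/s.

v ≈ 6140 km/s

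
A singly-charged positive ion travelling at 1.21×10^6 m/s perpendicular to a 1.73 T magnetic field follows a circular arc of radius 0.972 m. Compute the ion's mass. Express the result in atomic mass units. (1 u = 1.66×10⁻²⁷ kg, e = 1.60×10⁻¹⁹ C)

qvB = mv²/r ⇒ m = qBr/v.
m = (1×1.60×10^-19)(1.73)(0.972) / (1.21×10^6) = 2.22×10^-25 kg = 134 u.

m ≈ 134 u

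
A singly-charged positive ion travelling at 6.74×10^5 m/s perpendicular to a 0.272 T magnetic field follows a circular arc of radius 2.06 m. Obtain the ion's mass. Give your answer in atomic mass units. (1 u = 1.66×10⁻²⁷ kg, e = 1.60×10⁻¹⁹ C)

qvB = mv²/r ⇒ m = qBr/v.
m = (1×1.60×10^-19)(0.272)(2.06) / (6.74×10^5) = 1.33×10^-25 kg = 80.1 u.

m ≈ 80.1 u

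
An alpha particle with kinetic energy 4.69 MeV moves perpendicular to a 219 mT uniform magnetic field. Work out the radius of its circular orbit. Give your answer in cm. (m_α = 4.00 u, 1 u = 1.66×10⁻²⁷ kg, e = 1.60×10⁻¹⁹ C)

r ≈ 142 cm

Convert the energy: K = 4.69 MeV = 7.50×10^-13 J.
v = √(2K/m) = √(2·7.50×10^-13/6.64×10^-27) = 1.50×10^7 m/s.
r = mv/(qB) = (6.64×10^-27)(1.50×10^7) / [(2×1.60×10^-19)(0.219)] = 1.42 m.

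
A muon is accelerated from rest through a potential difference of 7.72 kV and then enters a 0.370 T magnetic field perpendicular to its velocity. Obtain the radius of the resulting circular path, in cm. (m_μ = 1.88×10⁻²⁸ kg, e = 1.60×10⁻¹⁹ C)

r ≈ 1.15 cm

The kinetic energy gained is K = qV = (1×1.60×10^-19)(7720) = 1.24×10^-15 J.
v = √(2K/m) = 3.62×10^6 m/s.
r = mv/(qB) = (1.88×10^-28)(3.62×10^6) / [(1×1.60×10^-19)(0.370)] = 0.0115 m.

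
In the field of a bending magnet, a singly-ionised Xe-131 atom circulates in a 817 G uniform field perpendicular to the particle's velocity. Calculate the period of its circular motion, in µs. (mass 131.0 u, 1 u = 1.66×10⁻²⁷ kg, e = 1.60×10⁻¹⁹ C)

The cyclotron period is independent of speed: T = 2πm/(qB).
T = 2π(2.17×10^-25) / [(1×1.60×10^-19)(0.0817)] = 1.05×10^-4 s.

T ≈ 105 µs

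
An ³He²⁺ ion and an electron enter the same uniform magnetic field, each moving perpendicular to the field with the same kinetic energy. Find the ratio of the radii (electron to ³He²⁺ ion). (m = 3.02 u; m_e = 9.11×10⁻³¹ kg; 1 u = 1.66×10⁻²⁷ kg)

r = √(2mK)/(qB) ⇒ at equal K, r ∝ √m/q.
r_{electron}/r_{³He²⁺ ion} = 0.0270.

ratio ≈ 0.0270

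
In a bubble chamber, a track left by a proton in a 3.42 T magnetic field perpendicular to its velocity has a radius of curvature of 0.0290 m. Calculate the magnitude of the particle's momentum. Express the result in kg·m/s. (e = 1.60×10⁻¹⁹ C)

p ≈ 1.59×10^-20 kg·m/s

Since qvB = mv²/r, the momentum p = mv = qBr.
p = (1×1.60×10^-19)(3.42)(0.0290) = 1.59×10^-20 kg·m/s.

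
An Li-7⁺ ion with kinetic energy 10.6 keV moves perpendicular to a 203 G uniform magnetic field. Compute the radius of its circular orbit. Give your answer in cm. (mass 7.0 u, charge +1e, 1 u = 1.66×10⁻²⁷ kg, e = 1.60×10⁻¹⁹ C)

r ≈ 193 cm

Convert the energy: K = 10.6 keV = 1.70×10^-15 J.
v = √(2K/m) = √(2·1.70×10^-15/1.16×10^-26) = 5.40×10^5 m/s.
r = mv/(qB) = (1.16×10^-26)(5.40×10^5) / [(1×1.60×10^-19)(0.0203)] = 1.93 m.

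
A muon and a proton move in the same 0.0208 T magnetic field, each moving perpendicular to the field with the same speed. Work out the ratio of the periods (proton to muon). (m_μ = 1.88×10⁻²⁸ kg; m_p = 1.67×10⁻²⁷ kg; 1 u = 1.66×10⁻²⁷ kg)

T = 2πm/(qB) is independent of speed, so T₂/T₁ = (m₂/q₂)/(m₁/q₁).
T_{proton}/T_{muon} = (1.67×10^-27/1e) / (1.88×10^-28/1e) = 8.88.

ratio ≈ 8.88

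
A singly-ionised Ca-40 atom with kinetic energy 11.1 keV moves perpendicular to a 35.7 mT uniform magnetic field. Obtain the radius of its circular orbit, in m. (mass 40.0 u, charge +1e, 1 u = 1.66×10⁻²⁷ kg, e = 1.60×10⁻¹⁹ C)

r ≈ 2.69 m

Convert the energy: K = 11.1 keV = 1.78×10^-15 J.
v = √(2K/m) = √(2·1.78×10^-15/6.64×10^-26) = 2.31×10^5 m/s.
r = mv/(qB) = (6.64×10^-26)(2.31×10^5) / [(1×1.60×10^-19)(0.0357)] = 2.69 m.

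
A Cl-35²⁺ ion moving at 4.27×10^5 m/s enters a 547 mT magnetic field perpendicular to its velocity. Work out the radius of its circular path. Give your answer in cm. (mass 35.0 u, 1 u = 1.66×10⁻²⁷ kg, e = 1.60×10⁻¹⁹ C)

The magnetic force provides the centripetal force: qvB = mv²/r, so r = mv/(qB).
r = (5.81×10^-26 kg)(4.27×10^5 m/s) / [(2×1.60×10^-19 C)(0.547 T)] = 0.142 m.

r ≈ 14.2 cm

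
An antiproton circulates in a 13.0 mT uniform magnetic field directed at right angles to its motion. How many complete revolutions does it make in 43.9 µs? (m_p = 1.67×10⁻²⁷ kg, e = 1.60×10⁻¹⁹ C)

T = 2πm/(qB) = 2π(1.67×10^-27) / [(1×1.60×10^-19)(0.0130)] = 5.0447×10^-6 s.
N = t/T = 4.39×10^-5 / 5.0447×10^-6 ≈ 8.70, so 8 complete revolutions.

N = 8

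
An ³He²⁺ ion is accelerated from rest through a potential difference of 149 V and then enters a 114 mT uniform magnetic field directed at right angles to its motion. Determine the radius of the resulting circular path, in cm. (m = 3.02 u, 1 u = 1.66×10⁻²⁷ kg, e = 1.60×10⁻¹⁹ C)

r ≈ 1.90 cm

The kinetic energy gained is K = qV = (2×1.60×10^-19)(149) = 4.77×10^-17 J.
v = √(2K/m) = 1.38×10^5 m/s.
r = mv/(qB) = (5.01×10^-27)(1.38×10^5) / [(2×1.60×10^-19)(0.114)] = 0.0190 m.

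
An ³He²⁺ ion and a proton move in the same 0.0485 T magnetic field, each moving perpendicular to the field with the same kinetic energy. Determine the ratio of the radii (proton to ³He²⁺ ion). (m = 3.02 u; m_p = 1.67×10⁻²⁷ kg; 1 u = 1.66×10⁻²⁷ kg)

ratio ≈ 1.15

r = √(2mK)/(qB) ⇒ at equal K, r ∝ √m/q.
r_{proton}/r_{³He²⁺ ion} = 1.15.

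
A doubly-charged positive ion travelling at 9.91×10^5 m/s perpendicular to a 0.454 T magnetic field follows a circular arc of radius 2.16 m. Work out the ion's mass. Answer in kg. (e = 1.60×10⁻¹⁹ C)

qvB = mv²/r ⇒ m = qBr/v.
m = (2×1.60×10^-19)(0.454)(2.16) / (9.91×10^5) = 3.17×10^-25 kg.

m ≈ 3.17×10^-25 kg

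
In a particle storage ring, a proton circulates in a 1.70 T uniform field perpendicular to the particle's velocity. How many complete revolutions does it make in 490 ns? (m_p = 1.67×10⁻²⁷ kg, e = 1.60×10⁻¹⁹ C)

T = 2πm/(qB) = 2π(1.67×10^-27) / [(1×1.60×10^-19)(1.70)] = 3.8577×10^-8 s.
N = t/T = 4.90×10^-7 / 3.8577×10^-8 ≈ 12.70, so 12 complete revolutions.

N = 12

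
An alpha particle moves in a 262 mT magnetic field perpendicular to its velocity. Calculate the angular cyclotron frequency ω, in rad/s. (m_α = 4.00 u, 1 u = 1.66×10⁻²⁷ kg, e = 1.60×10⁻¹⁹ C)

ω = qB/m = (2×1.60×10^-19)(0.262) / (6.64×10^-27) = 1.26×10^7 rad/s.

ω ≈ 1.26×10^7 rad/s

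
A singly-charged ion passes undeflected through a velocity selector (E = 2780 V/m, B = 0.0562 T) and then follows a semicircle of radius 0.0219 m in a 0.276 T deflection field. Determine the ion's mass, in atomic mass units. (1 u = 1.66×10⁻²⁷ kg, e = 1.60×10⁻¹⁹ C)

m ≈ 11.8 u

v = E/B₁ = 4.95×10^4 m/s.
From r = mv/(qB₂), m = qB₂r/v = (1×1.60×10^-19)(0.276)(0.0219) / (4.95×10^4) = 1.96×10^-26 kg.
In atomic mass units: m = 1.96×10^-26 / 1.66×10^-27 = 11.8 u.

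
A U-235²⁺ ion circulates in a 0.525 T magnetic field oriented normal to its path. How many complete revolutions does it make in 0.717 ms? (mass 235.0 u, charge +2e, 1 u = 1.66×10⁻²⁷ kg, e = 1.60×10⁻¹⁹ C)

T = 2πm/(qB) = 2π(3.901×10^-25) / [(2×1.60×10^-19)(0.525)] = 1.4590×10^-5 s.
N = t/T = 7.17×10^-4 / 1.4590×10^-5 ≈ 49.14, so 49 complete revolutions.

N = 49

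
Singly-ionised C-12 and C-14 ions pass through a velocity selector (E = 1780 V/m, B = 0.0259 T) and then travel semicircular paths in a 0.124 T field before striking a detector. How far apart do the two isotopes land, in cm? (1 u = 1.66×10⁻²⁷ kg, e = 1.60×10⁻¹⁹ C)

Both emerge at v = E/B₁ = 6.87×10^4 m/s.
r = mv/(qB₂), so r₁ = 0.0690 m and r₂ = 0.0805 m, giving Δr = 0.0115 m.
After a semicircle each ion lands a diameter 2r from the entry slit, so the separation is 2Δr = 0.0230 m.

Δd ≈ 2.30 cm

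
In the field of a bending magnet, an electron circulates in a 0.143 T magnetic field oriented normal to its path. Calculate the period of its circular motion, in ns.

T ≈ 0.250 ns

The cyclotron period is independent of speed: T = 2πm/(qB).
T = 2π(9.11×10^-31) / [(1×1.60×10^-19)(0.143)] = 2.50×10^-10 s.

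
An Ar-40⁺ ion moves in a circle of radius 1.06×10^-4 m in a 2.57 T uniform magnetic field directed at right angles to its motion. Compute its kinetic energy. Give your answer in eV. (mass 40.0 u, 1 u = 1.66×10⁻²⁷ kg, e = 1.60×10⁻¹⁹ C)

v = qBr/m = (1×1.60×10^-19)(2.57)(1.06×10^-4) / (6.64×10^-26) = 656 m/s.
K = ½mv² = 0.5·(6.64×10^-26)·(656)² = 1.43×10^-20 J = 0.0894 eV.

K ≈ 0.0894 eV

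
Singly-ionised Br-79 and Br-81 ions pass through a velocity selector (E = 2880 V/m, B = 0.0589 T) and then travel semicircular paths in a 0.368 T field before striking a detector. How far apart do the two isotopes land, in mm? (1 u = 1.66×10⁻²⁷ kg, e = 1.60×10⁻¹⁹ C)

Both emerge at v = E/B₁ = 4.89×10^4 m/s.
r = mv/(qB₂), so r₁ = 0.10890 m and r₂ = 0.11166 m, giving Δr = 2.76×10^-3 m.
After a semicircle each ion lands a diameter 2r from the entry slit, so the separation is 2Δr = 5.51×10^-3 m.

Δd ≈ 5.51 mm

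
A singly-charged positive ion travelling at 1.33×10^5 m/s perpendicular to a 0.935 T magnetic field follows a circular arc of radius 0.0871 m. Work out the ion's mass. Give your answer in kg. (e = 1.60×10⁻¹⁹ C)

qvB = mv²/r ⇒ m = qBr/v.
m = (1×1.60×10^-19)(0.935)(0.0871) / (1.33×10^5) = 9.80×10^-26 kg.

m ≈ 9.80×10^-26 kg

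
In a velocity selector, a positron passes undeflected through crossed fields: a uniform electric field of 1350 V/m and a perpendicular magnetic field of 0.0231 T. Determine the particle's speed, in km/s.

For zero net force, qE = qvB, so v = E/B.
v = (1350) / (0.0231) = 5.84×10^4 m/s.

v ≈ 58.4 km/s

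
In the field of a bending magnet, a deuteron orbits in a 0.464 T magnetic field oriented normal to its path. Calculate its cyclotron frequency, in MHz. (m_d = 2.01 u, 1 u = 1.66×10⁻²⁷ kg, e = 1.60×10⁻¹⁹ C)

f ≈ 3.54 MHz

f = qB/(2πm) = (1×1.60×10^-19)(0.464) / [2π(3.34×10^-27)] = 3.54×10^6 Hz.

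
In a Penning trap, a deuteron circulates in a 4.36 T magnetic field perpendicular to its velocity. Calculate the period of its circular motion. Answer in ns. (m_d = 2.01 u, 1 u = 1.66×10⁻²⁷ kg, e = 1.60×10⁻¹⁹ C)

The cyclotron period is independent of speed: T = 2πm/(qB).
T = 2π(3.34×10^-27) / [(1×1.60×10^-19)(4.36)] = 3.01×10^-8 s.

T ≈ 30.1 ns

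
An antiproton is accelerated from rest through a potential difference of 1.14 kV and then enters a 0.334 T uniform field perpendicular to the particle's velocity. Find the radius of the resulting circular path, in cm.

r ≈ 1.46 cm

The kinetic energy gained is K = qV = (1×1.60×10^-19)(1140) = 1.82×10^-16 J.
v = √(2K/m) = 4.67×10^5 m/s.
r = mv/(qB) = (1.67×10^-27)(4.67×10^5) / [(1×1.60×10^-19)(0.334)] = 0.0146 m.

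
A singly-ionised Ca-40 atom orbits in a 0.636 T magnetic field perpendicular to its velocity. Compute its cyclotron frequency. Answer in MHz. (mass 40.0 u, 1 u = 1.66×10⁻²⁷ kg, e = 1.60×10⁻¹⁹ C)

f = qB/(2πm) = (1×1.60×10^-19)(0.636) / [2π(6.64×10^-26)] = 2.44×10^5 Hz.

f ≈ 0.244 MHz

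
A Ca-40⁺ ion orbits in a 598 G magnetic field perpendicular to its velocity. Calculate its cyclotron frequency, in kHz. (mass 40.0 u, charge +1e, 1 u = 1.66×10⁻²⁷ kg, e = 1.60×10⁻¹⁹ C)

f = qB/(2πm) = (1×1.60×10^-19)(0.0598) / [2π(6.64×10^-26)] = 2.29×10^4 Hz.

f ≈ 22.9 kHz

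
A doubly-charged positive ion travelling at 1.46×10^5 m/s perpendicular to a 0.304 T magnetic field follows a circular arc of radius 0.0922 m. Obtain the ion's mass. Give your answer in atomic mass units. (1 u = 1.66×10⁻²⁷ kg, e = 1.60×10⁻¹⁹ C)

m ≈ 37.0 u

qvB = mv²/r ⇒ m = qBr/v.
m = (2×1.60×10^-19)(0.304)(0.0922) / (1.46×10^5) = 6.14×10^-26 kg = 37.0 u.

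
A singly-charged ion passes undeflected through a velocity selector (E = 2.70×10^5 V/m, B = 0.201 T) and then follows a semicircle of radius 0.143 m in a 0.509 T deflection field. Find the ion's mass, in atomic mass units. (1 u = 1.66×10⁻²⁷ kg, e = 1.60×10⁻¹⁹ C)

m ≈ 5.22 u

v = E/B₁ = 1.34×10^6 m/s.
From r = mv/(qB₂), m = qB₂r/v = (1×1.60×10^-19)(0.509)(0.143) / (1.34×10^6) = 8.67×10^-27 kg.
In atomic mass units: m = 8.67×10^-27 / 1.66×10^-27 = 5.22 u.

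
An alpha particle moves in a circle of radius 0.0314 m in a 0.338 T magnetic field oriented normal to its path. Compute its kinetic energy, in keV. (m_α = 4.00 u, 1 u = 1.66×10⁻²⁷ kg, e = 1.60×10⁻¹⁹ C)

K ≈ 5.43 keV

v = qBr/m = (2×1.60×10^-19)(0.338)(0.0314) / (6.64×10^-27) = 5.11×10^5 m/s.
K = ½mv² = 0.5·(6.64×10^-27)·(5.11×10^5)² = 8.69×10^-16 J = 5.43 keV.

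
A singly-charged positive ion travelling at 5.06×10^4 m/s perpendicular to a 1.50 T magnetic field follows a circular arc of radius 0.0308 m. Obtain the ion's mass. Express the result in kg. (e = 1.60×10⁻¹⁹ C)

qvB = mv²/r ⇒ m = qBr/v.
m = (1×1.60×10^-19)(1.50)(0.0308) / (5.06×10^4) = 1.46×10^-25 kg.

m ≈ 1.46×10^-25 kg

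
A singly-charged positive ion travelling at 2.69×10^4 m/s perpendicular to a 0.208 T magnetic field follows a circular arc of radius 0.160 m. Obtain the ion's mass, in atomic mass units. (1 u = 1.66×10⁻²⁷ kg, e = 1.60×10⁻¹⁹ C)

qvB = mv²/r ⇒ m = qBr/v.
m = (1×1.60×10^-19)(0.208)(0.160) / (2.69×10^4) = 1.98×10^-25 kg = 119 u.

m ≈ 119 u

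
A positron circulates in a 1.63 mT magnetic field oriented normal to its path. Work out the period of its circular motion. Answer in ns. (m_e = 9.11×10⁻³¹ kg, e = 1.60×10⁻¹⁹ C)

T ≈ 21.9 ns

The cyclotron period is independent of speed: T = 2πm/(qB).
T = 2π(9.11×10^-31) / [(1×1.60×10^-19)(1.63×10^-3)] = 2.19×10^-8 s.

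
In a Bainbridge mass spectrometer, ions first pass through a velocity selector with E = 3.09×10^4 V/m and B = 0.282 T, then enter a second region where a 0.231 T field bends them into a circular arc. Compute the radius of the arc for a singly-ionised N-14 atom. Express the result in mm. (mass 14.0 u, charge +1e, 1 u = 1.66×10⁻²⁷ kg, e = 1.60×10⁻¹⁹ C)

The selector passes v = E/B = 3.09×10^4/0.282 = 1.10×10^5 m/s.
In the deflection region, r = mv/(qB₂) = (2.32×10^-26)(1.10×10^5) / [(1×1.60×10^-19)(0.231)] = 0.0689 m.

r ≈ 68.9 mm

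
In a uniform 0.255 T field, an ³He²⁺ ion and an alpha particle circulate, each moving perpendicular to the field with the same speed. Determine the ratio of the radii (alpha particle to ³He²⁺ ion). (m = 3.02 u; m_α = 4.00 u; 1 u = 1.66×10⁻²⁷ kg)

r = mv/(qB) ⇒ at equal v, r ∝ m/q.
r_{alpha particle}/r_{³He²⁺ ion} = 1.32.

ratio ≈ 1.32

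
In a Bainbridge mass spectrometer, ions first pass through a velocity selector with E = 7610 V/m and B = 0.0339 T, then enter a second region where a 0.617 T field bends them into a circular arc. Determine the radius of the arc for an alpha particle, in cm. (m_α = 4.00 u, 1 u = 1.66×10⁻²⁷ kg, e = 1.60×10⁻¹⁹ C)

r ≈ 0.755 cm

The selector passes v = E/B = 7610/0.0339 = 2.24×10^5 m/s.
In the deflection region, r = mv/(qB₂) = (6.64×10^-27)(2.24×10^5) / [(2×1.60×10^-19)(0.617)] = 7.55×10^-3 m.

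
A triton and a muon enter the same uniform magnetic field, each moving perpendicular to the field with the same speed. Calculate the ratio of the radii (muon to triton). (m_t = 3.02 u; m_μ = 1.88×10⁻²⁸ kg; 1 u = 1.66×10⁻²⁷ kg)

ratio ≈ 0.0375

r = mv/(qB) ⇒ at equal v, r ∝ m/q.
r_{muon}/r_{triton} = 0.0375.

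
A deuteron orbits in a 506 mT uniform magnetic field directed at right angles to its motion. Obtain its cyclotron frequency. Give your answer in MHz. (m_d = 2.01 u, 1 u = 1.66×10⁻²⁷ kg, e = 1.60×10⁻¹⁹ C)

f ≈ 3.86 MHz

f = qB/(2πm) = (1×1.60×10^-19)(0.506) / [2π(3.34×10^-27)] = 3.86×10^6 Hz.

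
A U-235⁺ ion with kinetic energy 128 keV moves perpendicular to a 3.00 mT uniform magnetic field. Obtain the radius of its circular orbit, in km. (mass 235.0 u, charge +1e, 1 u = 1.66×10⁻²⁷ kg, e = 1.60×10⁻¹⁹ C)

r ≈ 0.263 km

Convert the energy: K = 128 keV = 2.05×10^-14 J.
v = √(2K/m) = √(2·2.05×10^-14/3.90×10^-25) = 3.24×10^5 m/s.
r = mv/(qB) = (3.90×10^-25)(3.24×10^5) / [(1×1.60×10^-19)(3.00×10^-3)] = 263 m.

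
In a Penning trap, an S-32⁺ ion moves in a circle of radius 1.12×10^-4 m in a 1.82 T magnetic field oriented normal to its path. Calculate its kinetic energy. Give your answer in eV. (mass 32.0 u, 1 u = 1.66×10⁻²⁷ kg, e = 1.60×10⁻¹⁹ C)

v = qBr/m = (1×1.60×10^-19)(1.82)(1.12×10^-4) / (5.31×10^-26) = 614 m/s.
K = ½mv² = 0.5·(5.31×10^-26)·(614)² = 1.00×10^-20 J = 0.0626 eV.

K ≈ 0.0626 eV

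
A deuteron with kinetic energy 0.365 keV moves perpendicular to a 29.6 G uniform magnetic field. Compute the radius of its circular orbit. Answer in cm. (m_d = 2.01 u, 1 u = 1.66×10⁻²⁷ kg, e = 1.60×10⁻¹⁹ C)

r ≈ 132 cm

Convert the energy: K = 0.365 keV = 5.84×10^-17 J.
v = √(2K/m) = √(2·5.84×10^-17/3.34×10^-27) = 1.87×10^5 m/s.
r = mv/(qB) = (3.34×10^-27)(1.87×10^5) / [(1×1.60×10^-19)(2.96×10^-3)] = 1.32 m.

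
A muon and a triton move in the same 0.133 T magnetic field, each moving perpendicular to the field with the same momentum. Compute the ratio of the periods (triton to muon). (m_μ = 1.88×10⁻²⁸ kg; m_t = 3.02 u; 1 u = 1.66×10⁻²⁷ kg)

ratio ≈ 26.7

T = 2πm/(qB) is independent of speed, so T₂/T₁ = (m₂/q₂)/(m₁/q₁).
T_{triton}/T_{muon} = (5.01×10^-27/1e) / (1.88×10^-28/1e) = 26.7.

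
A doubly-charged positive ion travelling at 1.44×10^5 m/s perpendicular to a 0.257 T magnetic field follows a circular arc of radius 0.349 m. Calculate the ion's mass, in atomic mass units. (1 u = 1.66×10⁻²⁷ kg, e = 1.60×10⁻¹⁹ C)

m ≈ 120 u

qvB = mv²/r ⇒ m = qBr/v.
m = (2×1.60×10^-19)(0.257)(0.349) / (1.44×10^5) = 1.99×10^-25 kg = 120 u.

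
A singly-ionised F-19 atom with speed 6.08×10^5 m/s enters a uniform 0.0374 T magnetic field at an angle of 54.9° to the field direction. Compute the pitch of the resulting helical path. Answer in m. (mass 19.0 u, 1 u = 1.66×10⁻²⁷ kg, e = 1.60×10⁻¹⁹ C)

pitch ≈ 11.6 m

The velocity component along B is v∥ = v cos54.9° = 3.50×10^5 m/s.
The cyclotron period T = 2πm/(qB) = 3.31×10^-5 s is set by m, q, B alone.
Pitch = v∥·T = (3.50×10^5)(3.31×10^-5) = 11.6 m.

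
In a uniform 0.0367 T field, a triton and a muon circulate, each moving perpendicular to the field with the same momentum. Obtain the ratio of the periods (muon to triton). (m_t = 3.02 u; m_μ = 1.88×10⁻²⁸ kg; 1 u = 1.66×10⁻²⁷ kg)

T = 2πm/(qB) is independent of speed, so T₂/T₁ = (m₂/q₂)/(m₁/q₁).
T_{muon}/T_{triton} = (1.88×10^-28/1e) / (5.01×10^-27/1e) = 0.0375.

ratio ≈ 0.0375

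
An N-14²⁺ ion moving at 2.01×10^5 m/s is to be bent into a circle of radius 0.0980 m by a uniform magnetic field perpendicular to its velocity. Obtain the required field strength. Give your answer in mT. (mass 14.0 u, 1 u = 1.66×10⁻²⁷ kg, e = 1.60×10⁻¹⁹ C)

B ≈ 149 mT

qvB = mv²/r gives B = mv/(qr).
B = (2.32×10^-26)(2.01×10^5) / [(2×1.60×10^-19)(0.0980)] = 0.149 T.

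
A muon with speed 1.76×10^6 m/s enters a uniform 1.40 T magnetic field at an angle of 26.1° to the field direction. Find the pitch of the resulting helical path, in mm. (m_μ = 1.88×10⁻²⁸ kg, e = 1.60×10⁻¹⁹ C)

pitch ≈ 8.33 mm

The velocity component along B is v∥ = v cos26.1° = 1.58×10^6 m/s.
The cyclotron period T = 2πm/(qB) = 5.27×10^-9 s is set by m, q, B alone.
Pitch = v∥·T = (1.58×10^6)(5.27×10^-9) = 8.33×10^-3 m.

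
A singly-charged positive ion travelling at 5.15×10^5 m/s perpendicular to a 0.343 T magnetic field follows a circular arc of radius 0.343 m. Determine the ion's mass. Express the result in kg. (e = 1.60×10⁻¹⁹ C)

qvB = mv²/r ⇒ m = qBr/v.
m = (1×1.60×10^-19)(0.343)(0.343) / (5.15×10^5) = 3.66×10^-26 kg.

m ≈ 3.66×10^-26 kg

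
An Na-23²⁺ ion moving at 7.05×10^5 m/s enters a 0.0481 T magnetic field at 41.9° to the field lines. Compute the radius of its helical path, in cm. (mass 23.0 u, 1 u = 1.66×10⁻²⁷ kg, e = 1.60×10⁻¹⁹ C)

r ≈ 117 cm

Only the perpendicular component v⊥ = v sin41.9° = 4.71×10^5 m/s is bent by the field.
r = m v⊥ /(qB) = (3.82×10^-26)(4.71×10^5) / [(2×1.60×10^-19)(0.0481)] = 1.17 m.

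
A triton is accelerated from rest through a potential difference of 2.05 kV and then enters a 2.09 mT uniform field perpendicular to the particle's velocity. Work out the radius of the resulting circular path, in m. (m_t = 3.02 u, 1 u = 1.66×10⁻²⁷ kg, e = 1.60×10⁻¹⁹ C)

The kinetic energy gained is K = qV = (1×1.60×10^-19)(2050) = 3.28×10^-16 J.
v = √(2K/m) = 3.62×10^5 m/s.
r = mv/(qB) = (5.01×10^-27)(3.62×10^5) / [(1×1.60×10^-19)(2.09×10^-3)] = 5.42 m.

r ≈ 5.42 m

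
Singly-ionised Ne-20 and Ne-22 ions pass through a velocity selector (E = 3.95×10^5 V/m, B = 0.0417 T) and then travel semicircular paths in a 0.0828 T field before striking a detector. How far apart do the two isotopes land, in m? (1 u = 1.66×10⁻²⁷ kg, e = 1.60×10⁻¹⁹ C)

Δd ≈ 4.75 m

Both emerge at v = E/B₁ = 9.47×10^6 m/s.
r = mv/(qB₂), so r₁ = 23.74 m and r₂ = 26.11 m, giving Δr = 2.37 m.
After a semicircle each ion lands a diameter 2r from the entry slit, so the separation is 2Δr = 4.75 m.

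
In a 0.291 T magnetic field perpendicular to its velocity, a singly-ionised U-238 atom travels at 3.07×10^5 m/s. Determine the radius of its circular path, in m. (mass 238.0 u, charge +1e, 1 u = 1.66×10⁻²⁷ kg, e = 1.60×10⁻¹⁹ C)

r ≈ 2.61 m

The magnetic force provides the centripetal force: qvB = mv²/r, so r = mv/(qB).
r = (3.95×10^-25 kg)(3.07×10^5 m/s) / [(1×1.60×10^-19 C)(0.291 T)] = 2.61 m.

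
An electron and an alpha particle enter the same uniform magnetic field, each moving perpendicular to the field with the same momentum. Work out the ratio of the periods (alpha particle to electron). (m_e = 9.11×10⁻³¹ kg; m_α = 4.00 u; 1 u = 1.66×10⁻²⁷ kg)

ratio ≈ 3640

T = 2πm/(qB) is independent of speed, so T₂/T₁ = (m₂/q₂)/(m₁/q₁).
T_{alpha particle}/T_{electron} = (6.64×10^-27/2e) / (9.11×10^-31/1e) = 3640.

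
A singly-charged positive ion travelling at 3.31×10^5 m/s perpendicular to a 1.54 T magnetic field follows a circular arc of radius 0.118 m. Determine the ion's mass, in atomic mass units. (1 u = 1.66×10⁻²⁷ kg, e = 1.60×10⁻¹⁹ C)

qvB = mv²/r ⇒ m = qBr/v.
m = (1×1.60×10^-19)(1.54)(0.118) / (3.31×10^5) = 8.78×10^-26 kg = 52.9 u.

m ≈ 52.9 u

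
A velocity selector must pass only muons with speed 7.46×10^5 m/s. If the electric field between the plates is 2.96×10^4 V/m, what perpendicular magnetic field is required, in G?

B ≈ 397 G

qE = qvB ⇒ B = E/v = (2.96×10^4) / (7.46×10^5) = 0.0397 T.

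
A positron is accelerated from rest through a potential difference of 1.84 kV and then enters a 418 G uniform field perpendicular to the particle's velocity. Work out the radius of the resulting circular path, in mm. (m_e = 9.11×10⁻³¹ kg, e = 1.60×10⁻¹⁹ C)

The kinetic energy gained is K = qV = (1×1.60×10^-19)(1840) = 2.94×10^-16 J.
v = √(2K/m) = 2.54×10^7 m/s.
r = mv/(qB) = (9.11×10^-31)(2.54×10^7) / [(1×1.60×10^-19)(0.0418)] = 3.46×10^-3 m.

r ≈ 3.46 mm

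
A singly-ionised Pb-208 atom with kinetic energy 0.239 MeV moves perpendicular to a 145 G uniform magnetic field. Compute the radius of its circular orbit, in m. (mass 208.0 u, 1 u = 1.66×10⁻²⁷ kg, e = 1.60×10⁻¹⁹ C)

r ≈ 70.0 m

Convert the energy: K = 0.239 MeV = 3.82×10^-14 J.
v = √(2K/m) = √(2·3.82×10^-14/3.45×10^-25) = 4.71×10^5 m/s.
r = mv/(qB) = (3.45×10^-25)(4.71×10^5) / [(1×1.60×10^-19)(0.0145)] = 70.0 m.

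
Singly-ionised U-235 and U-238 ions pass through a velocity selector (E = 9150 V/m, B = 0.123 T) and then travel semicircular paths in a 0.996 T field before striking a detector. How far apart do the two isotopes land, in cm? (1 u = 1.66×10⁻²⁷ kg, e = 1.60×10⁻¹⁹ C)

Both emerge at v = E/B₁ = 7.44×10^4 m/s.
r = mv/(qB₂), so r₁ = 0.18210 m and r₂ = 0.18443 m, giving Δr = 2.32×10^-3 m.
After a semicircle each ion lands a diameter 2r from the entry slit, so the separation is 2Δr = 4.65×10^-3 m.

Δd ≈ 0.465 cm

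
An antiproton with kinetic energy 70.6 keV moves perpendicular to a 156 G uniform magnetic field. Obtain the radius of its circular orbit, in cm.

r ≈ 246 cm

Convert the energy: K = 70.6 keV = 1.13×10^-14 J.
v = √(2K/m) = √(2·1.13×10^-14/1.67×10^-27) = 3.68×10^6 m/s.
r = mv/(qB) = (1.67×10^-27)(3.68×10^6) / [(1×1.60×10^-19)(0.0156)] = 2.46 m.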